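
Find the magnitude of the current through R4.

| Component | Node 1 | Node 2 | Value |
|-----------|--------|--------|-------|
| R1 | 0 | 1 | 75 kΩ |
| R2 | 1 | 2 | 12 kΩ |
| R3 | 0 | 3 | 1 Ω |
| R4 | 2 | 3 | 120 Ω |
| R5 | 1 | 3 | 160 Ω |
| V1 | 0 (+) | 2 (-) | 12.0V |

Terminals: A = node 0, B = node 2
Nodal analysis, taking node 2 as the 0 V reference.
Source V1 fixes V_0 = 12 V.
KCL at each unknown node (sum of currents leaving = 0; resistances in Ω):
  Node 1: (V_1 - 12)/75000 + (V_1 - 0)/12000 + (V_1 - V_3)/160 = 0
  Node 3: (V_3 - 12)/1 + (V_3 - 0)/120 + (V_3 - V_1)/160 = 0
Collecting terms (coefficients in siemens):
  0.006347·V_1 - 0.00625·V_3 = 0.00016
  1.015·V_3 - 0.00625·V_1 = 12
Determinant D = (0.006347)(1.015) - (-0.00625)(-0.00625) = 0.0064
V_1 = [(0.00016)(1.015) - (-0.00625)(12)]/D = 11.74 V
V_3 = [(0.006347)(12) - (0.00016)(-0.00625)]/D = 11.9 V
I_R4 = (V_2 - V_3)/R4 = (0 - 11.9)/120 = -0.09917 A
|I_R4| = 0.09917 A

Final answer: |I_R4| = 0.09917 A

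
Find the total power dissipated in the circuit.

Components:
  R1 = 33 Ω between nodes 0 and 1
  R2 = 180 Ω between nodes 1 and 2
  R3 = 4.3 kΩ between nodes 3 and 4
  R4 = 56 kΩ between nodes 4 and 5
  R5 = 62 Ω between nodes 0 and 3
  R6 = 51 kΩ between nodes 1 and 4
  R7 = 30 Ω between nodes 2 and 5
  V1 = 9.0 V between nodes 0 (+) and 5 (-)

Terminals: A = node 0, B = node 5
Nodal analysis, taking node 5 as the 0 V reference.
Source V1 fixes V_0 = 9 V.
KCL at each unknown node (sum of currents leaving = 0; resistances in Ω):
  Node 1: (V_1 - 9)/33 + (V_1 - V_2)/180 + (V_1 - V_4)/51000 = 0
  Node 2: (V_2 - V_1)/180 + (V_2 - 0)/30 = 0
  Node 3: (V_3 - V_4)/4300 + (V_3 - 9)/62 = 0
  Node 4: (V_4 - V_3)/4300 + (V_4 - 0)/56000 + (V_4 - V_1)/51000 = 0
Collecting terms (coefficients in siemens):
  0.03588·V_1 - 0.005556·V_2 - 0.00001961·V_4 = 0.2727
  0.03889·V_2 - 0.005556·V_1 = 0
  0.01636·V_3 - 0.0002326·V_4 = 0.1452
  0.00027·V_4 - 0.00001961·V_1 - 0.0002326·V_3 = 0
Solving these 4 simultaneous equations (Gaussian elimination) gives:
  V_1 = 7.778 V, V_2 = 1.111 V, V_3 = 8.99 V, V_4 = 8.308 V
Power in each resistor, P = (ΔV)²/R:
  P_R1 = (9 - 7.778)²/33 = 0.04525 W
  P_R2 = (7.778 - 1.111)²/180 = 0.2469 W
  P_R3 = (8.99 - 8.308)²/4300 = 0.0001083 W
  P_R4 = (8.308 - 0)²/56000 = 0.001232 W
  P_R5 = (9 - 8.99)²/62 = 0.000001562 W
  P_R6 = (7.778 - 8.308)²/51000 = 0.000005498 W
  P_R7 = (1.111 - 0)²/30 = 0.04116 W
P_total = P_R1 + P_R2 + P_R3 + P_R4 + P_R5 + P_R6 + P_R7 = 0.3347 W

Final answer: 0.3347 W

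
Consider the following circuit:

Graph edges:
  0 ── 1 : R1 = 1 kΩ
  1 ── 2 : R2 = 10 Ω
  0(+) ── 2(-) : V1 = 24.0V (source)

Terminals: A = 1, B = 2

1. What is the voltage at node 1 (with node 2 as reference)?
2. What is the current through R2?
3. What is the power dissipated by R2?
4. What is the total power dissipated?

Nodal analysis, taking node 2 as the 0 V reference.
Source V1 fixes V_0 = 24 V.
KCL at each unknown node (sum of currents leaving = 0; resistances in Ω):
  Node 1: (V_1 - 24)/1000 + (V_1 - 0)/10 = 0
Collecting terms: 0.101 × V_1 = 0.024  =>  V_1 = 0.2376 V
Part 1:
  Read off the nodal solution: V_1 = 0.2376 V
Part 2:
  I_R2 = (V_1 - V_2)/R2 = (0.2376 - 0)/10 = 0.02376 A
  Magnitude: I_R2 = 0.02376 A
Part 3:
  I_R2 = (V_1 - V_2)/R2 = (0.2376 - 0)/10 = 0.02376 A
  P_R2 = I_R2² × R2 = (0.02376)² × 10 = 0.005647 W
Part 4:
  Power in each resistor, P = (ΔV)²/R:
    P_R1 = (24 - 0.2376)²/1000 = 0.5647 W
    P_R2 = (0.2376 - 0)²/10 = 0.005647 W
  P_total = P_R1 + P_R2 = 0.5703 W

Final answers:
1. V_1 = 0.2376 V
2. I_R2 = 0.02376 A
3. P_R2 = 0.005647 W
4. P_total = 0.5703 W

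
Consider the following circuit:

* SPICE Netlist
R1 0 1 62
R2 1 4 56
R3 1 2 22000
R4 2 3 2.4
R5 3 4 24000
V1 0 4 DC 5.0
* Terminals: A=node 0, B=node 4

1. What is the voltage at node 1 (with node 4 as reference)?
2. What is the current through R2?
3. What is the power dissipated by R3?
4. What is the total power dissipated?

Nodal analysis, taking node 4 as the 0 V reference.
Source V1 fixes V_0 = 5 V.
KCL at each unknown node (sum of currents leaving = 0; resistances in Ω):
  Node 1: (V_1 - 5)/62 + (V_1 - 0)/56 + (V_1 - V_2)/22000 = 0
  Node 2: (V_2 - V_1)/22000 + (V_2 - V_3)/2.4 = 0
  Node 3: (V_3 - V_2)/2.4 + (V_3 - 0)/24000 = 0
Collecting terms (coefficients in siemens):
  0.03403·V_1 - 0.00004545·V_2 = 0.08065
  0.4167·V_2 - 0.00004545·V_1 - 0.4167·V_3 = 0
  0.4167·V_3 - 0.4167·V_2 = 0
Solving these 3 simultaneous equations (Gaussian elimination) gives:
  V_1 = 2.371 V, V_2 = 1.237 V, V_3 = 1.237 V
Part 1:
  Read off the nodal solution: V_1 = 2.371 V
Part 2:
  I_R2 = (V_1 - V_4)/R2 = (2.371 - 0)/56 = 0.04235 A
  Magnitude: I_R2 = 0.04235 A
Part 3:
  I_R3 = (V_1 - V_2)/R3 = (2.371 - 1.237)/22000 = 0.00005155 A
  P_R3 = I_R3² × R3 = (0.00005155)² × 22000 = 0.00005846 W
Part 4:
  Power in each resistor, P = (ΔV)²/R:
    P_R1 = (5 - 2.371)²/62 = 0.1114 W
    P_R2 = (2.371 - 0)²/56 = 0.1004 W
    P_R3 = (2.371 - 1.237)²/22000 = 0.00005846 W
    P_R4 = (1.237 - 1.237)²/2.4 = 0.000000006377 W
    P_R5 = (1.237 - 0)²/24000 = 0.00006377 W
  P_total = P_R1 + P_R2 + P_R3 + P_R4 + P_R5 = 0.212 W

Final answers:
1. V_1 = 2.371 V
2. I_R2 = 0.04235 A
3. P_R3 = 5.846e-05 W
4. P_total = 0.212 W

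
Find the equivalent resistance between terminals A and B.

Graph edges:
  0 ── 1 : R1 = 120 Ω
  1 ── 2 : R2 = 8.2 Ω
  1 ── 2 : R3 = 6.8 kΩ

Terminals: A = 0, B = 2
Reduce the network between node 0 (A) and node 2 (B) by series/parallel combination:
  Rp1 = R2 ‖ R3 (parallel, both between nodes 1 and 2) = 1/(1/8.2 + 1/6800) = 8.19 Ω
  Rs1 = R1 + Rp1 (series, joined only at node 1) = 120 + 8.19 = 128.2 Ω
R_eq = 128.2 Ω

Final answer: 128.2 Ω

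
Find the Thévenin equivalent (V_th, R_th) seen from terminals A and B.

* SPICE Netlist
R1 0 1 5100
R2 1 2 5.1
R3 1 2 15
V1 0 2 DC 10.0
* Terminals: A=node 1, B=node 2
Step 1 — V_th is the open-circuit voltage V_A - V_B (nothing connected across the terminals).
Nodal analysis, taking node 2 as the 0 V reference.
Source V1 fixes V_0 = 10 V.
KCL at each unknown node (sum of currents leaving = 0; resistances in Ω):
  Node 1: (V_1 - 10)/5100 + (V_1 - 0)/5.1 + (V_1 - 0)/15 = 0
Collecting terms: 0.2629 × V_1 = 0.001961  =>  V_1 = 0.007457 V
V_th = V_1 - V_2 = 0.007457 - 0 = 0.007457 V
Step 2 — R_th: zero the source — replace V1 by a short circuit (node 2 merges into node 0) — and find the resistance seen between A (node 1) and B (node 0).
Reduce the network between node 1 (A) and node 0 (B) by series/parallel combination:
  Rp1 = R1 ‖ R2 ‖ R3 (parallel, all between nodes 0 and 1) = 1/(1/5100 + 1/5.1 + 1/15) = 3.803 Ω
R_th = 3.803 Ω

Final answer: V_th = 0.007457 V, R_th = 3.803 Ω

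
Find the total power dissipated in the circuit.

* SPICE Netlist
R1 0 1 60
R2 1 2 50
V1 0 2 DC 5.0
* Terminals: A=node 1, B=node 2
Nodal analysis, taking node 2 as the 0 V reference.
Source V1 fixes V_0 = 5 V.
KCL at each unknown node (sum of currents leaving = 0; resistances in Ω):
  Node 1: (V_1 - 5)/60 + (V_1 - 0)/50 = 0
Collecting terms: 0.03667 × V_1 = 0.08333  =>  V_1 = 2.273 V
Power in each resistor, P = (ΔV)²/R:
  P_R1 = (5 - 2.273)²/60 = 0.124 W
  P_R2 = (2.273 - 0)²/50 = 0.1033 W
P_total = P_R1 + P_R2 = 0.2273 W

Final answer: 0.2273 W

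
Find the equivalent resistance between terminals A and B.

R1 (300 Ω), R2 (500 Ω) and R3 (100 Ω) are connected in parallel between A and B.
Reduce the network between node 0 (A) and node 1 (B) by series/parallel combination:
  Rp1 = R1 ‖ R2 ‖ R3 (parallel, all between nodes 0 and 1) = 1/(1/300 + 1/500 + 1/100) = 65.22 Ω
R_eq = 65.22 Ω

Final answer: 65.22 Ω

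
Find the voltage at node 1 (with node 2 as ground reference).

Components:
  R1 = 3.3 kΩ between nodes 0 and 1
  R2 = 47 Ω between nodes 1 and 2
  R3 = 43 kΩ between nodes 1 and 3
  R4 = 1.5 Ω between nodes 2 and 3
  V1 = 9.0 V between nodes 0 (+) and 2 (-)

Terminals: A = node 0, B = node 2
Nodal analysis, taking node 2 as the 0 V reference.
Source V1 fixes V_0 = 9 V.
KCL at each unknown node (sum of currents leaving = 0; resistances in Ω):
  Node 1: (V_1 - 9)/3300 + (V_1 - 0)/47 + (V_1 - V_3)/43000 = 0
  Node 3: (V_3 - V_1)/43000 + (V_3 - 0)/1.5 = 0
Collecting terms (coefficients in siemens):
  0.0216·V_1 - 0.00002326·V_3 = 0.002727
  0.6667·V_3 - 0.00002326·V_1 = 0
Determinant D = (0.0216)(0.6667) - (-0.00002326)(-0.00002326) = 0.0144
V_1 = [(0.002727)(0.6667) - (-0.00002326)(0)]/D = 0.1262 V
V_3 = [(0.0216)(0) - (0.002727)(-0.00002326)]/D = 0.000004404 V
The requested potential is V_1 = 0.1262 V.

Final answer: V_1 = 0.1262 V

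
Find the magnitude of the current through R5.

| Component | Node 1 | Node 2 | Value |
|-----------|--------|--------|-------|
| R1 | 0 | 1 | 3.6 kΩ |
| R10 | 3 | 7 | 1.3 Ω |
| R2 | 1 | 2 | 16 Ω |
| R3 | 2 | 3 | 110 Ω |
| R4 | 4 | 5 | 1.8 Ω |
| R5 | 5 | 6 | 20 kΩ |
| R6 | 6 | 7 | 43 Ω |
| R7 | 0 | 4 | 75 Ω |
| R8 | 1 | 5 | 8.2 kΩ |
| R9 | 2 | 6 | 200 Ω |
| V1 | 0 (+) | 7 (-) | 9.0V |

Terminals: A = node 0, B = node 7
Nodal analysis, taking node 7 as the 0 V reference.
Source V1 fixes V_0 = 9 V.
KCL at each unknown node (sum of currents leaving = 0; resistances in Ω):
  Node 1: (V_1 - 9)/3600 + (V_1 - V_2)/16 + (V_1 - V_5)/8200 = 0
  Node 2: (V_2 - V_1)/16 + (V_2 - V_3)/110 + (V_2 - V_6)/200 = 0
  Node 3: (V_3 - V_2)/110 + (V_3 - 0)/1.3 = 0
  Node 4: (V_4 - V_5)/1.8 + (V_4 - 9)/75 = 0
  Node 5: (V_5 - V_4)/1.8 + (V_5 - V_6)/20000 + (V_5 - V_1)/8200 = 0
  Node 6: (V_6 - V_5)/20000 + (V_6 - 0)/43 + (V_6 - V_2)/200 = 0
Collecting terms (coefficients in siemens):
  0.0629·V_1 - 0.0625·V_2 - 0.000122·V_5 = 0.0025
  0.07659·V_2 - 0.0625·V_1 - 0.009091·V_3 - 0.005·V_6 = 0
  0.7783·V_3 - 0.009091·V_2 = 0
  0.5689·V_4 - 0.5556·V_5 = 0.12
  0.5557·V_5 - 0.000122·V_1 - 0.5556·V_4 - 0.00005·V_6 = 0
  0.02831·V_6 - 0.005·V_2 - 0.00005·V_5 = 0
Solving these 6 simultaneous equations (Gaussian elimination) gives:
  V_1 = 0.3249 V, V_2 = 0.2696 V, V_3 = 0.003149 V, V_4 = 8.889 V
  V_5 = 8.886 V, V_6 = 0.06332 V
I_R5 = (V_5 - V_6)/R5 = (8.886 - 0.06332)/20000 = 0.0004411 A
|I_R5| = 0.0004411 A

Final answer: |I_R5| = 0.0004411 A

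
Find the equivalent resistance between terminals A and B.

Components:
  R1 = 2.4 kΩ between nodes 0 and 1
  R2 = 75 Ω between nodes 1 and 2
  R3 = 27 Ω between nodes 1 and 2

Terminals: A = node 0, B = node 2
Reduce the network between node 0 (A) and node 2 (B) by series/parallel combination:
  Rp1 = R2 ‖ R3 (parallel, both between nodes 1 and 2) = 1/(1/75 + 1/27) = 19.85 Ω
  Rs1 = R1 + Rp1 (series, joined only at node 1) = 2400 + 19.85 = 2420 Ω
R_eq = 2.42 kΩ

Final answer: 2.42 kΩ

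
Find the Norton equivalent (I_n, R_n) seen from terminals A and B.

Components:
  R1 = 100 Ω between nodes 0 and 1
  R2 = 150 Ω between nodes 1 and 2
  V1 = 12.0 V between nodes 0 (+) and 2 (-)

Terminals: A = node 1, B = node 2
Find the Thévenin equivalent first; then I_n = V_th/R_th and R_n = R_th.
Step 1 — V_th is the open-circuit voltage V_A - V_B (nothing connected across the terminals).
Nodal analysis, taking node 2 as the 0 V reference.
Source V1 fixes V_0 = 12 V.
KCL at each unknown node (sum of currents leaving = 0; resistances in Ω):
  Node 1: (V_1 - 12)/100 + (V_1 - 0)/150 = 0
Collecting terms: 0.01667 × V_1 = 0.12  =>  V_1 = 7.2 V
V_th = V_1 - V_2 = 7.2 - 0 = 7.2 V
Step 2 — R_th: zero the source — replace V1 by a short circuit (node 2 merges into node 0) — and find the resistance seen between A (node 1) and B (node 0).
Reduce the network between node 1 (A) and node 0 (B) by series/parallel combination:
  Rp1 = R1 ‖ R2 (parallel, both between nodes 0 and 1) = 1/(1/100 + 1/150) = 60 Ω
R_th = 60 Ω
I_n = V_th/R_th = 7.2/60 = 0.12 A, and R_n = R_th = 60 Ω

Final answer: I_n = 0.12 A, R_n = 60 Ω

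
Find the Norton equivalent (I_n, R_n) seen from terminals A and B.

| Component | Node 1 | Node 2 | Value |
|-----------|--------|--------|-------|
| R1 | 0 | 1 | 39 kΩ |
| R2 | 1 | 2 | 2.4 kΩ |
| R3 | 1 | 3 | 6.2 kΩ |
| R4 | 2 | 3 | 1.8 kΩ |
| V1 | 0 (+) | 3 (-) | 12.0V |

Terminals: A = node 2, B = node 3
Find the Thévenin equivalent first; then I_n = V_th/R_th and R_n = R_th.
Step 1 — V_th is the open-circuit voltage V_A - V_B (nothing connected across the terminals).
Nodal analysis, taking node 3 as the 0 V reference.
Source V1 fixes V_0 = 12 V.
KCL at each unknown node (sum of currents leaving = 0; resistances in Ω):
  Node 1: (V_1 - 12)/39000 + (V_1 - V_2)/2400 + (V_1 - 0)/6200 = 0
  Node 2: (V_2 - V_1)/2400 + (V_2 - 0)/1800 = 0
Collecting terms (coefficients in siemens):
  0.0006036·V_1 - 0.0004167·V_2 = 0.0003077
  0.0009722·V_2 - 0.0004167·V_1 = 0
Determinant D = (0.0006036)(0.0009722) - (-0.0004167)(-0.0004167) = 0.0000004132
V_1 = [(0.0003077)(0.0009722) - (-0.0004167)(0)]/D = 0.7239 V
V_2 = [(0.0006036)(0) - (0.0003077)(-0.0004167)]/D = 0.3103 V
V_th = V_2 - V_3 = 0.3103 - 0 = 0.3103 V
Step 2 — R_th: zero the source — replace V1 by a short circuit (node 3 merges into node 0) — and find the resistance seen between A (node 2) and B (node 0).
Reduce the network between node 2 (A) and node 0 (B) by series/parallel combination:
  Rp1 = R1 ‖ R3 (parallel, both between nodes 0 and 1) = 1/(1/39000 + 1/6200) = 5350 Ω
  Rs1 = R2 + Rp1 (series, joined only at node 1) = 2400 + 5350 = 7750 Ω
  Rp2 = R4 ‖ Rs1 (parallel, both between nodes 0 and 2) = 1/(1/1800 + 1/7750) = 1461 Ω
R_th = 1.461 kΩ
I_n = V_th/R_th = 0.3103/1461 = 0.0002124 A, and R_n = R_th = 1.461 kΩ

Final answer: I_n = 0.0002124 A, R_n = 1.461 kΩ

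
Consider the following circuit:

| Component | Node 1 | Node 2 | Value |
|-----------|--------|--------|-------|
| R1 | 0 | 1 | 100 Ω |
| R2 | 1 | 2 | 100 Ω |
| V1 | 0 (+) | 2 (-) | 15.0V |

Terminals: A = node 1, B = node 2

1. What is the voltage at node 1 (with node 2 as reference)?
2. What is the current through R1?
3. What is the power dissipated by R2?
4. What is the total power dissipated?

Nodal analysis, taking node 2 as the 0 V reference.
Source V1 fixes V_0 = 15 V.
KCL at each unknown node (sum of currents leaving = 0; resistances in Ω):
  Node 1: (V_1 - 15)/100 + (V_1 - 0)/100 = 0
Collecting terms: 0.02 × V_1 = 0.15  =>  V_1 = 7.5 V
Part 1:
  Read off the nodal solution: V_1 = 7.5 V
Part 2:
  I_R1 = (V_0 - V_1)/R1 = (15 - 7.5)/100 = 0.075 A
  Magnitude: I_R1 = 0.075 A
Part 3:
  I_R2 = (V_1 - V_2)/R2 = (7.5 - 0)/100 = 0.075 A
  P_R2 = I_R2² × R2 = (0.075)² × 100 = 0.5625 W
Part 4:
  Power in each resistor, P = (ΔV)²/R:
    P_R1 = (15 - 7.5)²/100 = 0.5625 W
    P_R2 = (7.5 - 0)²/100 = 0.5625 W
  P_total = P_R1 + P_R2 = 1.125 W

Final answers:
1. V_1 = 7.5 V
2. I_R1 = 0.075 A
3. P_R2 = 0.5625 W
4. P_total = 1.125 W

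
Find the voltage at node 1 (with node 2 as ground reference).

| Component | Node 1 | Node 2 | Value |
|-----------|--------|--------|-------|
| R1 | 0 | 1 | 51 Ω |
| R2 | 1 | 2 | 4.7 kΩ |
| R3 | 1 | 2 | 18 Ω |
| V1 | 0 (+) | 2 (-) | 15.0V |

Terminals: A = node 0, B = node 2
Nodal analysis, taking node 2 as the 0 V reference.
Source V1 fixes V_0 = 15 V.
KCL at each unknown node (sum of currents leaving = 0; resistances in Ω):
  Node 1: (V_1 - 15)/51 + (V_1 - 0)/4700 + (V_1 - 0)/18 = 0
Collecting terms: 0.07538 × V_1 = 0.2941  =>  V_1 = 3.902 V
The requested potential is V_1 = 3.902 V.

Final answer: V_1 = 3.902 V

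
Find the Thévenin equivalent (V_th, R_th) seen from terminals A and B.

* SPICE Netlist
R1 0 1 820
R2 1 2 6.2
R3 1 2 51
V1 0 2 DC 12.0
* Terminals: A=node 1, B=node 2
Step 1 — V_th is the open-circuit voltage V_A - V_B (nothing connected across the terminals).
Nodal analysis, taking node 2 as the 0 V reference.
Source V1 fixes V_0 = 12 V.
KCL at each unknown node (sum of currents leaving = 0; resistances in Ω):
  Node 1: (V_1 - 12)/820 + (V_1 - 0)/6.2 + (V_1 - 0)/51 = 0
Collecting terms: 0.1821 × V_1 = 0.01463  =>  V_1 = 0.08036 V
V_th = V_1 - V_2 = 0.08036 - 0 = 0.08036 V
Step 2 — R_th: zero the source — replace V1 by a short circuit (node 2 merges into node 0) — and find the resistance seen between A (node 1) and B (node 0).
Reduce the network between node 1 (A) and node 0 (B) by series/parallel combination:
  Rp1 = R1 ‖ R2 ‖ R3 (parallel, all between nodes 0 and 1) = 1/(1/820 + 1/6.2 + 1/51) = 5.491 Ω
R_th = 5.491 Ω

Final answer: V_th = 0.08036 V, R_th = 5.491 Ω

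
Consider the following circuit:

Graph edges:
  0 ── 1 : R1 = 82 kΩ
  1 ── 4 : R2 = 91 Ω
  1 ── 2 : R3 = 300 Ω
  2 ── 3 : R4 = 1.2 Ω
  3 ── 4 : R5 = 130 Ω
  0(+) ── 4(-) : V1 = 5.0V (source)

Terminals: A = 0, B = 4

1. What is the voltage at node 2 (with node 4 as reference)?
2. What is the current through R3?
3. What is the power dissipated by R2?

Nodal analysis, taking node 4 as the 0 V reference.
Source V1 fixes V_0 = 5 V.
KCL at each unknown node (sum of currents leaving = 0; resistances in Ω):
  Node 1: (V_1 - 5)/82000 + (V_1 - 0)/91 + (V_1 - V_2)/300 = 0
  Node 2: (V_2 - V_1)/300 + (V_2 - V_3)/1.2 = 0
  Node 3: (V_3 - V_2)/1.2 + (V_3 - 0)/130 = 0
Collecting terms (coefficients in siemens):
  0.01433·V_1 - 0.003333·V_2 = 0.00006098
  0.8367·V_2 - 0.003333·V_1 - 0.8333·V_3 = 0
  0.841·V_3 - 0.8333·V_2 = 0
Solving these 3 simultaneous equations (Gaussian elimination) gives:
  V_1 = 0.004578 V, V_2 = 0.001393 V, V_3 = 0.00138 V
Part 1:
  Read off the nodal solution: V_2 = 0.001393 V
Part 2:
  I_R3 = (V_1 - V_2)/R3 = (0.004578 - 0.001393)/300 = 0.00001062 A
  Magnitude: I_R3 = 0.00001062 A
Part 3:
  I_R2 = (V_1 - V_4)/R2 = (0.004578 - 0)/91 = 0.0000503 A
  P_R2 = I_R2² × R2 = (0.0000503)² × 91 = 0.0000002303 W

Final answers:
1. V_2 = 0.001393 V
2. I_R3 = 1.062e-05 A
3. P_R2 = 2.303e-07 W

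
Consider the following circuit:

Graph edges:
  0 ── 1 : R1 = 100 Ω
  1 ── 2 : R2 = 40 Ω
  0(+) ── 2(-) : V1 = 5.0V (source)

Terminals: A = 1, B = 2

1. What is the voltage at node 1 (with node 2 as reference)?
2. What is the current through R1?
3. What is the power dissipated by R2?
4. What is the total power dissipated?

Nodal analysis, taking node 2 as the 0 V reference.
Source V1 fixes V_0 = 5 V.
KCL at each unknown node (sum of currents leaving = 0; resistances in Ω):
  Node 1: (V_1 - 5)/100 + (V_1 - 0)/40 = 0
Collecting terms: 0.035 × V_1 = 0.05  =>  V_1 = 1.429 V
Part 1:
  Read off the nodal solution: V_1 = 1.429 V
Part 2:
  I_R1 = (V_0 - V_1)/R1 = (5 - 1.429)/100 = 0.03571 A
  Magnitude: I_R1 = 0.03571 A
Part 3:
  I_R2 = (V_1 - V_2)/R2 = (1.429 - 0)/40 = 0.03571 A
  P_R2 = I_R2² × R2 = (0.03571)² × 40 = 0.05102 W
Part 4:
  Power in each resistor, P = (ΔV)²/R:
    P_R1 = (5 - 1.429)²/100 = 0.1276 W
    P_R2 = (1.429 - 0)²/40 = 0.05102 W
  P_total = P_R1 + P_R2 = 0.1786 W

Final answers:
1. V_1 = 1.429 V
2. I_R1 = 0.03571 A
3. P_R2 = 0.05102 W
4. P_total = 0.1786 W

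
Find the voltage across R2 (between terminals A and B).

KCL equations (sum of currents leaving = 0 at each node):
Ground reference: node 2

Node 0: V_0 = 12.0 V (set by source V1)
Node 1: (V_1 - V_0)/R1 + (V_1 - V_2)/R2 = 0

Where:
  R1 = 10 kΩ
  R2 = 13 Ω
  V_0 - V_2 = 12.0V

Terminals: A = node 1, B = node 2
R1 and R2 are in series across V1 (node 0 → node 1 → node 2), and the output A–B is taken across R2, so this is a voltage divider.
Series current: I = V1/(R1 + R2) = 12/(10000 + 13) = 12/10010 = 0.001198 A
V_R2 = I × R2 = V1 × R2/(R1 + R2) = 12 × 13/10010 = 0.01558 V

Final answer: 0.01558 V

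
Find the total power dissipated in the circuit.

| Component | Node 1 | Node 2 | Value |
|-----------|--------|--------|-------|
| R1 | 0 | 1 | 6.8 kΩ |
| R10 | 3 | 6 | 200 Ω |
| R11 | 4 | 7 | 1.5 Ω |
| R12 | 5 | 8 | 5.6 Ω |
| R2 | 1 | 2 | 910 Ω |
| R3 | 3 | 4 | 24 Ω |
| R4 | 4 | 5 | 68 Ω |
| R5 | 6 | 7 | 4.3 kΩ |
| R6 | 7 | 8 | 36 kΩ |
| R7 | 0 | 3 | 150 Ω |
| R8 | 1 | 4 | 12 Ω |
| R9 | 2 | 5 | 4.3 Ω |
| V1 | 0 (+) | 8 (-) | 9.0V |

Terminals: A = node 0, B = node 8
Nodal analysis, taking node 8 as the 0 V reference.
Source V1 fixes V_0 = 9 V.
KCL at each unknown node (sum of currents leaving = 0; resistances in Ω):
  Node 1: (V_1 - 9)/6800 + (V_1 - V_2)/910 + (V_1 - V_4)/12 = 0
  Node 2: (V_2 - V_1)/910 + (V_2 - V_5)/4.3 = 0
  Node 3: (V_3 - V_4)/24 + (V_3 - 9)/150 + (V_3 - V_6)/200 = 0
  Node 4: (V_4 - V_3)/24 + (V_4 - V_5)/68 + (V_4 - V_1)/12 + (V_4 - V_7)/1.5 = 0
  Node 5: (V_5 - V_4)/68 + (V_5 - V_2)/4.3 + (V_5 - 0)/5.6 = 0
  Node 6: (V_6 - V_7)/4300 + (V_6 - V_3)/200 = 0
  Node 7: (V_7 - V_6)/4300 + (V_7 - 0)/36000 + (V_7 - V_4)/1.5 = 0
Collecting terms (coefficients in siemens):
  0.08458·V_1 - 0.001099·V_2 - 0.08333·V_4 = 0.001324
  0.2337·V_2 - 0.001099·V_1 - 0.2326·V_5 = 0
  0.05333·V_3 - 0.04167·V_4 - 0.005·V_6 = 0.06
  0.8064·V_4 - 0.08333·V_1 - 0.04167·V_3 - 0.01471·V_5 - 0.6667·V_7 = 0
  0.4258·V_5 - 0.2326·V_2 - 0.01471·V_4 = 0
  0.005233·V_6 - 0.005·V_3 - 0.0002326·V_7 = 0
  0.6669·V_7 - 0.6667·V_4 - 0.0002326·V_6 = 0
Solving these 7 simultaneous equations (Gaussian elimination) gives:
  V_1 = 2.578 V, V_2 = 0.2222 V, V_3 = 3.477 V, V_4 = 2.598 V
  V_5 = 0.2111 V, V_6 = 3.438 V, V_7 = 2.598 V
Power in each resistor, P = (ΔV)²/R:
  P_R1 = (9 - 2.578)²/6800 = 0.006064 W
  P_R2 = (2.578 - 0.2222)²/910 = 0.0061 W
  P_R3 = (3.477 - 2.598)²/24 = 0.03219 W
  P_R4 = (2.598 - 0.2111)²/68 = 0.08379 W
  P_R5 = (3.438 - 2.598)²/4300 = 0.000164 W
  P_R6 = (2.598 - 0)²/36000 = 0.0001875 W
  P_R7 = (9 - 3.477)²/150 = 0.2034 W
  P_R8 = (2.578 - 2.598)²/12 = 0.00003246 W
  P_R9 = (0.2222 - 0.2111)²/4.3 = 0.00002883 W
  P_R10 = (3.477 - 3.438)²/200 = 0.000007628 W
  P_R11 = (2.598 - 2.598)²/1.5 = 0.00000002274 W
  P_R12 = (0.2111 - 0)²/5.6 = 0.007956 W
P_total = P_R1 + P_R2 + P_R3 + P_R4 + P_R5 + P_R6 + P_R7 + P_R8 + P_R9 + P_R10 + P_R11 + P_R12 = 0.3399 W

Final answer: 0.3399 W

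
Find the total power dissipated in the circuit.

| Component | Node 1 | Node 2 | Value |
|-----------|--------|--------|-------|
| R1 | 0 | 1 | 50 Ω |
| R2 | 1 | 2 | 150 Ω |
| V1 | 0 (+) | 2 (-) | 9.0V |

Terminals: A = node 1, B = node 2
Nodal analysis, taking node 2 as the 0 V reference.
Source V1 fixes V_0 = 9 V.
KCL at each unknown node (sum of currents leaving = 0; resistances in Ω):
  Node 1: (V_1 - 9)/50 + (V_1 - 0)/150 = 0
Collecting terms: 0.02667 × V_1 = 0.18  =>  V_1 = 6.75 V
Power in each resistor, P = (ΔV)²/R:
  P_R1 = (9 - 6.75)²/50 = 0.1013 W
  P_R2 = (6.75 - 0)²/150 = 0.3038 W
P_total = P_R1 + P_R2 = 0.405 W

Final answer: 0.405 W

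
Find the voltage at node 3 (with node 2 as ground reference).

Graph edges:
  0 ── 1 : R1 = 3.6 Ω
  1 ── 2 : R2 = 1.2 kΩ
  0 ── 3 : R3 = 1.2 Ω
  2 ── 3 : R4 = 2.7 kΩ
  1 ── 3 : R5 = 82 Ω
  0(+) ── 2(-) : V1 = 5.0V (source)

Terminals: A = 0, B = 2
Nodal analysis, taking node 2 as the 0 V reference.
Source V1 fixes V_0 = 5 V.
KCL at each unknown node (sum of currents leaving = 0; resistances in Ω):
  Node 1: (V_1 - 5)/3.6 + (V_1 - 0)/1200 + (V_1 - V_3)/82 = 0
  Node 3: (V_3 - 5)/1.2 + (V_3 - 0)/2700 + (V_3 - V_1)/82 = 0
Collecting terms (coefficients in siemens):
  0.2908·V_1 - 0.0122·V_3 = 1.389
  0.8459·V_3 - 0.0122·V_1 = 4.167
Determinant D = (0.2908)(0.8459) - (-0.0122)(-0.0122) = 0.2458
V_1 = [(1.389)(0.8459) - (-0.0122)(4.167)]/D = 4.986 V
V_3 = [(0.2908)(4.167) - (1.389)(-0.0122)]/D = 4.998 V
The requested potential is V_3 = 4.998 V.

Final answer: V_3 = 4.998 V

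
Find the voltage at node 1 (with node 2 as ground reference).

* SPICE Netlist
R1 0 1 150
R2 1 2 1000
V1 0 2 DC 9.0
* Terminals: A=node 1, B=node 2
Nodal analysis, taking node 2 as the 0 V reference.
Source V1 fixes V_0 = 9 V.
KCL at each unknown node (sum of currents leaving = 0; resistances in Ω):
  Node 1: (V_1 - 9)/150 + (V_1 - 0)/1000 = 0
Collecting terms: 0.007667 × V_1 = 0.06  =>  V_1 = 7.826 V
The requested potential is V_1 = 7.826 V.

Final answer: V_1 = 7.826 V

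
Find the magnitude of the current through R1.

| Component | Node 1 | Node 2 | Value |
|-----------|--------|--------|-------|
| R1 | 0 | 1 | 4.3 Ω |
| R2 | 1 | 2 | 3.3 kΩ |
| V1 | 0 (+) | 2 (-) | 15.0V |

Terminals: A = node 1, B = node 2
Nodal analysis, taking node 2 as the 0 V reference.
Source V1 fixes V_0 = 15 V.
KCL at each unknown node (sum of currents leaving = 0; resistances in Ω):
  Node 1: (V_1 - 15)/4.3 + (V_1 - 0)/3300 = 0
Collecting terms: 0.2329 × V_1 = 3.488  =>  V_1 = 14.98 V
I_R1 = (V_0 - V_1)/R1 = (15 - 14.98)/4.3 = 0.00454 A
|I_R1| = 0.00454 A

Final answer: |I_R1| = 0.00454 A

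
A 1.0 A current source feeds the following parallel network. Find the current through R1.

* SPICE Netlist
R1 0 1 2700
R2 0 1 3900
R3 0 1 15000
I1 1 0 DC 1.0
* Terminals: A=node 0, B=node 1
All resistors sit directly between nodes 0 and 1, so they are in parallel and share one voltage V; the full source current 1 A splits among them.
1/R_par = 1/2700 + 1/3900 + 1/15000 = 0.0006934 S  =>  R_par = 1442 Ω
V = I × R_par = 1 × 1442 = 1442 V
I_R1 = V/R1 = 1442/2700 = 0.5341 A

Final answer: 0.5341 A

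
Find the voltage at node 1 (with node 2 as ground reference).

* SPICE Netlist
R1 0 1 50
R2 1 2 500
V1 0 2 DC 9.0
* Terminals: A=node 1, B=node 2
Nodal analysis, taking node 2 as the 0 V reference.
Source V1 fixes V_0 = 9 V.
KCL at each unknown node (sum of currents leaving = 0; resistances in Ω):
  Node 1: (V_1 - 9)/50 + (V_1 - 0)/500 = 0
Collecting terms: 0.022 × V_1 = 0.18  =>  V_1 = 8.182 V
The requested potential is V_1 = 8.182 V.

Final answer: V_1 = 8.182 V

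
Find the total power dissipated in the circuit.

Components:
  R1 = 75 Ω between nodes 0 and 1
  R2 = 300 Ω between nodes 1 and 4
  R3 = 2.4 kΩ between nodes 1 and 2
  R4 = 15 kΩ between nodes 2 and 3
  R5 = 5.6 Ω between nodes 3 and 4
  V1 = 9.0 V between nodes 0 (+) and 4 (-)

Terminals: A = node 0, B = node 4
Nodal analysis, taking node 4 as the 0 V reference.
Source V1 fixes V_0 = 9 V.
KCL at each unknown node (sum of currents leaving = 0; resistances in Ω):
  Node 1: (V_1 - 9)/75 + (V_1 - 0)/300 + (V_1 - V_2)/2400 = 0
  Node 2: (V_2 - V_1)/2400 + (V_2 - V_3)/15000 = 0
  Node 3: (V_3 - V_2)/15000 + (V_3 - 0)/5.6 = 0
Collecting terms (coefficients in siemens):
  0.01708·V_1 - 0.0004167·V_2 = 0.12
  0.0004833·V_2 - 0.0004167·V_1 - 0.00006667·V_3 = 0
  0.1786·V_3 - 0.00006667·V_2 = 0
Solving these 3 simultaneous equations (Gaussian elimination) gives:
  V_1 = 7.175 V, V_2 = 6.186 V, V_3 = 0.002309 V
Power in each resistor, P = (ΔV)²/R:
  P_R1 = (9 - 7.175)²/75 = 0.0444 W
  P_R2 = (7.175 - 0)²/300 = 0.1716 W
  P_R3 = (7.175 - 6.186)²/2400 = 0.0004079 W
  P_R4 = (6.186 - 0.002309)²/15000 = 0.002549 W
  P_R5 = (0.002309 - 0)²/5.6 = 0.0000009517 W
P_total = P_R1 + P_R2 + P_R3 + P_R4 + P_R5 = 0.219 W

Final answer: 0.219 W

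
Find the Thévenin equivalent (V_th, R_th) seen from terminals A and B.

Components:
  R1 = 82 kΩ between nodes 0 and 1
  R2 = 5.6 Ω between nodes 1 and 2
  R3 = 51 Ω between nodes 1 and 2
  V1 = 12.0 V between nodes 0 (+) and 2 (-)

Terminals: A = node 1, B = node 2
Step 1 — V_th is the open-circuit voltage V_A - V_B (nothing connected across the terminals).
Nodal analysis, taking node 2 as the 0 V reference.
Source V1 fixes V_0 = 12 V.
KCL at each unknown node (sum of currents leaving = 0; resistances in Ω):
  Node 1: (V_1 - 12)/82000 + (V_1 - 0)/5.6 + (V_1 - 0)/51 = 0
Collecting terms: 0.1982 × V_1 = 0.0001463  =>  V_1 = 0.0007384 V
V_th = V_1 - V_2 = 0.0007384 - 0 = 0.0007384 V
Step 2 — R_th: zero the source — replace V1 by a short circuit (node 2 merges into node 0) — and find the resistance seen between A (node 1) and B (node 0).
Reduce the network between node 1 (A) and node 0 (B) by series/parallel combination:
  Rp1 = R1 ‖ R2 ‖ R3 (parallel, all between nodes 0 and 1) = 1/(1/82000 + 1/5.6 + 1/51) = 5.046 Ω
R_th = 5.046 Ω

Final answer: V_th = 0.0007384 V, R_th = 5.046 Ω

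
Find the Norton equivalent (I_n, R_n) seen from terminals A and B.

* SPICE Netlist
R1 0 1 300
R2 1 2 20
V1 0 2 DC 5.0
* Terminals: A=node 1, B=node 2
Find the Thévenin equivalent first; then I_n = V_th/R_th and R_n = R_th.
Step 1 — V_th is the open-circuit voltage V_A - V_B (nothing connected across the terminals).
Nodal analysis, taking node 2 as the 0 V reference.
Source V1 fixes V_0 = 5 V.
KCL at each unknown node (sum of currents leaving = 0; resistances in Ω):
  Node 1: (V_1 - 5)/300 + (V_1 - 0)/20 = 0
Collecting terms: 0.05333 × V_1 = 0.01667  =>  V_1 = 0.3125 V
V_th = V_1 - V_2 = 0.3125 - 0 = 0.3125 V
Step 2 — R_th: zero the source — replace V1 by a short circuit (node 2 merges into node 0) — and find the resistance seen between A (node 1) and B (node 0).
Reduce the network between node 1 (A) and node 0 (B) by series/parallel combination:
  Rp1 = R1 ‖ R2 (parallel, both between nodes 0 and 1) = 1/(1/300 + 1/20) = 18.75 Ω
R_th = 18.75 Ω
I_n = V_th/R_th = 0.3125/18.75 = 0.01667 A, and R_n = R_th = 18.75 Ω

Final answer: I_n = 0.01667 A, R_n = 18.75 Ω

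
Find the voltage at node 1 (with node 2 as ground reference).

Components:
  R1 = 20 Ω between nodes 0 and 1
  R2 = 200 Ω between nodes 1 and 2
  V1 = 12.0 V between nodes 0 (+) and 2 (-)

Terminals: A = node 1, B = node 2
Nodal analysis, taking node 2 as the 0 V reference.
Source V1 fixes V_0 = 12 V.
KCL at each unknown node (sum of currents leaving = 0; resistances in Ω):
  Node 1: (V_1 - 12)/20 + (V_1 - 0)/200 = 0
Collecting terms: 0.055 × V_1 = 0.6  =>  V_1 = 10.91 V
The requested potential is V_1 = 10.91 V.

Final answer: V_1 = 10.91 V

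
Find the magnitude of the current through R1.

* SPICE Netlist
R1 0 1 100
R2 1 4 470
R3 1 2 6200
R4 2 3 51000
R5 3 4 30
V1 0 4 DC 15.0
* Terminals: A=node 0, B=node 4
Nodal analysis, taking node 4 as the 0 V reference.
Source V1 fixes V_0 = 15 V.
KCL at each unknown node (sum of currents leaving = 0; resistances in Ω):
  Node 1: (V_1 - 15)/100 + (V_1 - 0)/470 + (V_1 - V_2)/6200 = 0
  Node 2: (V_2 - V_1)/6200 + (V_2 - V_3)/51000 = 0
  Node 3: (V_3 - V_2)/51000 + (V_3 - 0)/30 = 0
Collecting terms (coefficients in siemens):
  0.01229·V_1 - 0.0001613·V_2 = 0.15
  0.0001809·V_2 - 0.0001613·V_1 - 0.00001961·V_3 = 0
  0.03335·V_3 - 0.00001961·V_2 = 0
Solving these 3 simultaneous equations (Gaussian elimination) gives:
  V_1 = 12.35 V, V_2 = 11.01 V, V_3 = 0.006474 V
I_R1 = (V_0 - V_1)/R1 = (15 - 12.35)/100 = 0.02649 A
|I_R1| = 0.02649 A

Final answer: |I_R1| = 0.02649 A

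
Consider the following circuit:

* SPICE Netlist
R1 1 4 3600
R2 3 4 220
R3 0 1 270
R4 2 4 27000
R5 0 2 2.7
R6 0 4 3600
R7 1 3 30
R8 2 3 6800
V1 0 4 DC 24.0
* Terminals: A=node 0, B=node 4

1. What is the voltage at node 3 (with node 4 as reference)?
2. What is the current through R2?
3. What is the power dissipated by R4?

Nodal analysis, taking node 4 as the 0 V reference.
Source V1 fixes V_0 = 24 V.
KCL at each unknown node (sum of currents leaving = 0; resistances in Ω):
  Node 1: (V_1 - 0)/3600 + (V_1 - 24)/270 + (V_1 - V_3)/30 = 0
  Node 2: (V_2 - 0)/27000 + (V_2 - 24)/2.7 + (V_2 - V_3)/6800 = 0
  Node 3: (V_3 - 0)/220 + (V_3 - V_1)/30 + (V_3 - V_2)/6800 = 0
Collecting terms (coefficients in siemens):
  0.03731·V_1 - 0.03333·V_3 = 0.08889
  0.3706·V_2 - 0.0001471·V_3 = 8.889
  0.03803·V_3 - 0.03333·V_1 - 0.0001471·V_2 = 0
Solving these 3 simultaneous equations (Gaussian elimination) gives:
  V_1 = 11.36 V, V_2 = 23.99 V, V_3 = 10.05 V
Part 1:
  Read off the nodal solution: V_3 = 10.05 V
Part 2:
  I_R2 = (V_3 - V_4)/R2 = (10.05 - 0)/220 = 0.0457 A
  Magnitude: I_R2 = 0.0457 A
Part 3:
  I_R4 = (V_2 - V_4)/R4 = (23.99 - 0)/27000 = 0.0008886 A
  P_R4 = I_R4² × R4 = (0.0008886)² × 27000 = 0.02132 W

Final answers:
1. V_3 = 10.05 V
2. I_R2 = 0.0457 A
3. P_R4 = 0.02132 W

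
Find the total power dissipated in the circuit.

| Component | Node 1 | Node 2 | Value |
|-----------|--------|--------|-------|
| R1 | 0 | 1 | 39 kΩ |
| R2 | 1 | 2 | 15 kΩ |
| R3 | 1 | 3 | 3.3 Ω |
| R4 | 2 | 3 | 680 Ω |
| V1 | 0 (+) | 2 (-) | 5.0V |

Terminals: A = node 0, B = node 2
Nodal analysis, taking node 2 as the 0 V reference.
Source V1 fixes V_0 = 5 V.
KCL at each unknown node (sum of currents leaving = 0; resistances in Ω):
  Node 1: (V_1 - 5)/39000 + (V_1 - 0)/15000 + (V_1 - V_3)/3.3 = 0
  Node 3: (V_3 - V_1)/3.3 + (V_3 - 0)/680 = 0
Collecting terms (coefficients in siemens):
  0.3031·V_1 - 0.303·V_3 = 0.0001282
  0.3045·V_3 - 0.303·V_1 = 0
Determinant D = (0.3031)(0.3045) - (-0.303)(-0.303) = 0.0004737
V_1 = [(0.0001282)(0.3045) - (-0.303)(0)]/D = 0.0824 V
V_3 = [(0.3031)(0) - (0.0001282)(-0.303)]/D = 0.08201 V
Power in each resistor, P = (ΔV)²/R:
  P_R1 = (5 - 0.0824)²/39000 = 0.0006201 W
  P_R2 = (0.0824 - 0)²/15000 = 0.0000004527 W
  P_R3 = (0.0824 - 0.08201)²/3.3 = 0.000000048 W
  P_R4 = (0 - 0.08201)²/680 = 0.00000989 W
P_total = P_R1 + P_R2 + P_R3 + P_R4 = 0.0006305 W

Final answer: 0.0006305 W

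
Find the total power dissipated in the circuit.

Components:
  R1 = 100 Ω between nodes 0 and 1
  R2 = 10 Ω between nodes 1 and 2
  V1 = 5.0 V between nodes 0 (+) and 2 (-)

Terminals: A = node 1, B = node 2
Nodal analysis, taking node 2 as the 0 V reference.
Source V1 fixes V_0 = 5 V.
KCL at each unknown node (sum of currents leaving = 0; resistances in Ω):
  Node 1: (V_1 - 5)/100 + (V_1 - 0)/10 = 0
Collecting terms: 0.11 × V_1 = 0.05  =>  V_1 = 0.4545 V
Power in each resistor, P = (ΔV)²/R:
  P_R1 = (5 - 0.4545)²/100 = 0.2066 W
  P_R2 = (0.4545 - 0)²/10 = 0.02066 W
P_total = P_R1 + P_R2 = 0.2273 W

Final answer: 0.2273 W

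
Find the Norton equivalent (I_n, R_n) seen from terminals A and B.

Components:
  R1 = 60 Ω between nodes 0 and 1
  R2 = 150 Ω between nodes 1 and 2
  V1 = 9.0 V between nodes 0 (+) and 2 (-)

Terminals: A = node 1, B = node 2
Find the Thévenin equivalent first; then I_n = V_th/R_th and R_n = R_th.
Step 1 — V_th is the open-circuit voltage V_A - V_B (nothing connected across the terminals).
Nodal analysis, taking node 2 as the 0 V reference.
Source V1 fixes V_0 = 9 V.
KCL at each unknown node (sum of currents leaving = 0; resistances in Ω):
  Node 1: (V_1 - 9)/60 + (V_1 - 0)/150 = 0
Collecting terms: 0.02333 × V_1 = 0.15  =>  V_1 = 6.429 V
V_th = V_1 - V_2 = 6.429 - 0 = 6.429 V
Step 2 — R_th: zero the source — replace V1 by a short circuit (node 2 merges into node 0) — and find the resistance seen between A (node 1) and B (node 0).
Reduce the network between node 1 (A) and node 0 (B) by series/parallel combination:
  Rp1 = R1 ‖ R2 (parallel, both between nodes 0 and 1) = 1/(1/60 + 1/150) = 42.86 Ω
R_th = 42.86 Ω
I_n = V_th/R_th = 6.429/42.86 = 0.15 A, and R_n = R_th = 42.86 Ω

Final answer: I_n = 0.15 A, R_n = 42.86 Ω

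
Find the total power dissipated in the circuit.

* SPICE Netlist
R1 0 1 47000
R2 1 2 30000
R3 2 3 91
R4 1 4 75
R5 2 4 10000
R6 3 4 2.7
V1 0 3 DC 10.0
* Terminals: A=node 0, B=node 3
Nodal analysis, taking node 3 as the 0 V reference.
Source V1 fixes V_0 = 10 V.
KCL at each unknown node (sum of currents leaving = 0; resistances in Ω):
  Node 1: (V_1 - 10)/47000 + (V_1 - V_2)/30000 + (V_1 - V_4)/75 = 0
  Node 2: (V_2 - V_1)/30000 + (V_2 - 0)/91 + (V_2 - V_4)/10000 = 0
  Node 4: (V_4 - V_1)/75 + (V_4 - V_2)/10000 + (V_4 - 0)/2.7 = 0
Collecting terms (coefficients in siemens):
  0.01339·V_1 - 0.00003333·V_2 - 0.01333·V_4 = 0.0002128
  0.01112·V_2 - 0.00003333·V_1 - 0.0001·V_4 = 0
  0.3838·V_4 - 0.01333·V_1 - 0.0001·V_2 = 0
Solving these 3 simultaneous equations (Gaussian elimination) gives:
  V_1 = 0.01646 V, V_2 = 0.00005448 V, V_4 = 0.0005719 V
Power in each resistor, P = (ΔV)²/R:
  P_R1 = (10 - 0.01646)²/47000 = 0.002121 W
  P_R2 = (0.01646 - 0.00005448)²/30000 = 0.000000008974 W
  P_R3 = (0.00005448 - 0)²/91 = 0.00000000003261 W
  P_R4 = (0.01646 - 0.0005719)²/75 = 0.000003367 W
  P_R5 = (0.00005448 - 0.0005719)²/10000 = 0.00000000002677 W
  P_R6 = (0 - 0.0005719)²/2.7 = 0.0000001211 W
P_total = P_R1 + P_R2 + P_R3 + P_R4 + P_R5 + P_R6 = 0.002124 W

Final answer: 0.002124 W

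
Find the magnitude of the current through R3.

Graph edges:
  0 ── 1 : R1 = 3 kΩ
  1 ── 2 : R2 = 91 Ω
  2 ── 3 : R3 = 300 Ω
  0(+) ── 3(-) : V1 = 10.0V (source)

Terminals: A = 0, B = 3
Nodal analysis, taking node 3 as the 0 V reference.
Source V1 fixes V_0 = 10 V.
KCL at each unknown node (sum of currents leaving = 0; resistances in Ω):
  Node 1: (V_1 - 10)/3000 + (V_1 - V_2)/91 = 0
  Node 2: (V_2 - V_1)/91 + (V_2 - 0)/300 = 0
Collecting terms (coefficients in siemens):
  0.01132·V_1 - 0.01099·V_2 = 0.003333
  0.01432·V_2 - 0.01099·V_1 = 0
Determinant D = (0.01132)(0.01432) - (-0.01099)(-0.01099) = 0.0000414
V_1 = [(0.003333)(0.01432) - (-0.01099)(0)]/D = 1.153 V
V_2 = [(0.01132)(0) - (0.003333)(-0.01099)]/D = 0.8847 V
I_R3 = (V_2 - V_3)/R3 = (0.8847 - 0)/300 = 0.002949 A
|I_R3| = 0.002949 A

Final answer: |I_R3| = 0.002949 A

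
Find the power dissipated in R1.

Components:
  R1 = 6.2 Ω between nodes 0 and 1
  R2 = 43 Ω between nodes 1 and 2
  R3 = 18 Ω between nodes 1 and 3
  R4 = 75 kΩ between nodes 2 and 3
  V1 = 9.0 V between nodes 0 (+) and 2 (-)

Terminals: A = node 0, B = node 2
Nodal analysis, taking node 2 as the 0 V reference.
Source V1 fixes V_0 = 9 V.
KCL at each unknown node (sum of currents leaving = 0; resistances in Ω):
  Node 1: (V_1 - 9)/6.2 + (V_1 - 0)/43 + (V_1 - V_3)/18 = 0
  Node 3: (V_3 - V_1)/18 + (V_3 - 0)/75000 = 0
Collecting terms (coefficients in siemens):
  0.2401·V_1 - 0.05556·V_3 = 1.452
  0.05557·V_3 - 0.05556·V_1 = 0
Determinant D = (0.2401)(0.05557) - (-0.05556)(-0.05556) = 0.01026
V_1 = [(1.452)(0.05557) - (-0.05556)(0)]/D = 7.865 V
V_3 = [(0.2401)(0) - (1.452)(-0.05556)]/D = 7.863 V
I_R1 = (V_0 - V_1)/R1 = (9 - 7.865)/6.2 = 0.183 A
P_R1 = I_R1² × R1 = (0.183)² × 6.2 = 0.2077 W

Final answer: 0.2077 W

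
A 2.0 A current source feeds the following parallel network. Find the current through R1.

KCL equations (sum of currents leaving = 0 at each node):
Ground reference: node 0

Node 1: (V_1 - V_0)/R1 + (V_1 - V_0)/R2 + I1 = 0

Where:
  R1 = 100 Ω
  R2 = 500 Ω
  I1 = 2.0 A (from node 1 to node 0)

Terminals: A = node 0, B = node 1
All resistors sit directly between nodes 0 and 1, so they are in parallel and share one voltage V; the full source current 2 A splits among them.
1/R_par = 1/100 + 1/500 = 0.012 S  =>  R_par = 83.33 Ω
V = I × R_par = 2 × 83.33 = 166.7 V
I_R1 = V/R1 = 166.7/100 = 1.667 A

Final answer: 1.667 A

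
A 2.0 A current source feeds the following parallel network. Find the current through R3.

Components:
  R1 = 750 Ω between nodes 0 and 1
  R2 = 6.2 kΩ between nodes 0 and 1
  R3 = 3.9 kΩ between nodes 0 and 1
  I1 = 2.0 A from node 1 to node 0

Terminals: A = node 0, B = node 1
All resistors sit directly between nodes 0 and 1, so they are in parallel and share one voltage V; the full source current 2 A splits among them.
1/R_par = 1/750 + 1/6200 + 1/3900 = 0.001751 S  =>  R_par = 571.1 Ω
V = I × R_par = 2 × 571.1 = 1142 V
I_R3 = V/R3 = 1142/3900 = 0.2929 A

Final answer: 0.2929 A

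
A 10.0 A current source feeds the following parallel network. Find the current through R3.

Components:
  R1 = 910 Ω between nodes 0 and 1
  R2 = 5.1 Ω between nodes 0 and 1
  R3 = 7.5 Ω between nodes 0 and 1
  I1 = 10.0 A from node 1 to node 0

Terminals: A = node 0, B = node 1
All resistors sit directly between nodes 0 and 1, so they are in parallel and share one voltage V; the full source current 10 A splits among them.
1/R_par = 1/910 + 1/5.1 + 1/7.5 = 0.3305 S  =>  R_par = 3.026 Ω
V = I × R_par = 10 × 3.026 = 30.26 V
I_R3 = V/R3 = 30.26/7.5 = 4.034 A

Final answer: 4.034 A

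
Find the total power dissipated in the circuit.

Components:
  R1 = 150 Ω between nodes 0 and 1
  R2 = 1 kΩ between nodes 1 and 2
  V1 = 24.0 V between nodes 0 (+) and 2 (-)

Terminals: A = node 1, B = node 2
Nodal analysis, taking node 2 as the 0 V reference.
Source V1 fixes V_0 = 24 V.
KCL at each unknown node (sum of currents leaving = 0; resistances in Ω):
  Node 1: (V_1 - 24)/150 + (V_1 - 0)/1000 = 0
Collecting terms: 0.007667 × V_1 = 0.16  =>  V_1 = 20.87 V
Power in each resistor, P = (ΔV)²/R:
  P_R1 = (24 - 20.87)²/150 = 0.06533 W
  P_R2 = (20.87 - 0)²/1000 = 0.4355 W
P_total = P_R1 + P_R2 = 0.5009 W

Final answer: 0.5009 W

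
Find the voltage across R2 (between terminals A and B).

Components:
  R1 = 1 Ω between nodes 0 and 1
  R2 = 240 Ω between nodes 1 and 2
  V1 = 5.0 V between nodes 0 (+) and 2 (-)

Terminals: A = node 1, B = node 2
R1 and R2 are in series across V1 (node 0 → node 1 → node 2), and the output A–B is taken across R2, so this is a voltage divider.
Series current: I = V1/(R1 + R2) = 5/(1 + 240) = 5/241 = 0.02075 A
V_R2 = I × R2 = V1 × R2/(R1 + R2) = 5 × 240/241 = 4.979 V

Final answer: 4.979 V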